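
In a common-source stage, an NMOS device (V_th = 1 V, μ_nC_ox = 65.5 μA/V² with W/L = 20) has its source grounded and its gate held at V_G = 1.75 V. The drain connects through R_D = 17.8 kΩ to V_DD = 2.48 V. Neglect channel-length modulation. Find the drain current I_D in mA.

V_GS = V_G = 1.75 V, so V_ov = 1.75 − 1 = 0.75 V.
k_n = μ_nC_ox · (W/L) = 1.31 mA/V².
Assume saturation: I_D = ½ k_n V_ov² = 0.5 × 1.31 × 0.75² = 0.368 mA, giving V_DS = V_DD − I_D R_D = 2.48 − 0.368 × 17.8 = -4.08 V.
But -4.08 V < V_ov = 0.75 V, so the device is actually in triode.
In triode I_D = k_n[V_ov V_DS − ½ V_DS²] and I_D = (V_DD − V_DS)/R_D. Equating: 11.7 V_DS² − 18.49 V_DS + 2.48 = 0, giving V_DS = 0.148 V (the root below V_ov).
I_D = (2.48 − 0.148) / 17.8 = 0.131 mA.

I_D = 0.131 mA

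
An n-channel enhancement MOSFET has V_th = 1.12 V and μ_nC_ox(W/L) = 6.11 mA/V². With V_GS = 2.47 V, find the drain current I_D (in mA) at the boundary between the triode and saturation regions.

I_D = 5.57 mA

At the boundary V_DS = V_ov = V_GS − V_th = 2.47 − 1.12 = 1.35 V.
I_D = ½ k_n V_ov² = 0.5 × 6.11 × 1.35² = 5.57 mA.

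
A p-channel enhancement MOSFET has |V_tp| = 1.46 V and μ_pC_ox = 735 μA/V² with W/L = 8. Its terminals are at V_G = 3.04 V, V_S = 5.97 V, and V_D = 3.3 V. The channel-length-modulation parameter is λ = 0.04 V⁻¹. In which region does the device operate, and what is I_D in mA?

Saturation; I_D = 7.03 mA

V_SG = V_S − V_G = 5.97 − 3.04 = 2.93 V; V_SD = V_S − V_D = 5.97 − 3.3 = 2.67 V.
k_p = μ_pC_ox · (W/L) = 5.88 mA/V².
V_ov = V_SG − |V_tp| = 2.93 − 1.46 = 1.47 V.
Since V_SD = 2.67 V ≥ V_ov = 1.47 V, the device is in saturation.
I_D = ½ k_p V_ov² (1 + λ V_SD) = 0.5 × 5.88 × 1.47² × (1 + 0.04 × 2.67) = 7.03 mA.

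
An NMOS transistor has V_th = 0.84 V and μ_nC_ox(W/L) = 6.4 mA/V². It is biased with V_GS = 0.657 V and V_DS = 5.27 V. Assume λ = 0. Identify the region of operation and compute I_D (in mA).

Cutoff; I_D = 0 mA

V_GS = 0.657 V < V_th = 0.84 V, so the transistor is in cutoff.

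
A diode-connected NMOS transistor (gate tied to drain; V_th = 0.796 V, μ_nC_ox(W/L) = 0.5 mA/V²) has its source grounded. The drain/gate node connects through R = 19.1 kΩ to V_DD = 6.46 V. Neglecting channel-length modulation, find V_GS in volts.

V_GS = 1.79 V

With gate tied to drain, V_GS = V_DS ≥ V_GS − V_th, so the device is in saturation.
KCL at the drain: ½ k_n (V_GS − V_th)² = (V_DD − V_GS)/R.
Let x = V_GS − 0.796. Then 4.78 x² + x − 5.664 = 0, giving x = 0.989 V (positive root), so V_GS = 1.79 V.
I_D = (V_DD − V_GS)/R = (6.46 − 1.79) / 19.1 = 0.245 mA.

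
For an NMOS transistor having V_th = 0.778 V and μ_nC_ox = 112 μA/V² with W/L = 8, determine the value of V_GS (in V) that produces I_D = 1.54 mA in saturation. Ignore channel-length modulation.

k_n = μ_nC_ox · (W/L) = 0.896 mA/V².
In saturation I_D = ½ k_n (V_GS − V_th)², so V_GS − V_th = √(2 I_D / k_n) = √(2 × 1.54 / 0.896) = 1.85 V.
V_GS = 0.778 + 1.85 = 2.63 V.

V_GS = 2.63 V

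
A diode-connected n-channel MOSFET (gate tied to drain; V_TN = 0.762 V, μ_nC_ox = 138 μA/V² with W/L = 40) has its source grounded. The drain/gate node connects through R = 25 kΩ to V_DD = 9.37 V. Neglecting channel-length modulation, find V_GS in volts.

V_GS = 1.11 V

With gate tied to drain, V_GS = V_DS ≥ V_GS − V_TN, so the device is in saturation.
k_n = μ_nC_ox · (W/L) = 5.52 mA/V².
KCL at the drain: ½ k_n (V_GS − V_TN)² = (V_DD − V_GS)/R.
Let x = V_GS − 0.762. Then 69 x² + x − 8.608 = 0, giving x = 0.346 V (positive root), so V_GS = 1.11 V.
I_D = (V_DD − V_GS)/R = (9.37 − 1.11) / 25 = 0.33 mA.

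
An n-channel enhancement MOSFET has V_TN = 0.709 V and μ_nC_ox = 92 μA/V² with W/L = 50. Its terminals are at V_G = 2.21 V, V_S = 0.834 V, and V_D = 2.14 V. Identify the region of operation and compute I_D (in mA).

V_GS = V_G − V_S = 2.21 − 0.834 = 1.38 V; V_DS = V_D − V_S = 2.14 − 0.834 = 1.31 V.
k_n = μ_nC_ox · (W/L) = 4.6 mA/V².
V_ov = V_GS − V_TN = 1.38 − 0.709 = 0.667 V.
Since V_DS = 1.31 V ≥ V_ov = 0.667 V, the device is in saturation.
I_D = ½ k_n V_ov² = 0.5 × 4.6 × 0.667² = 1.02 mA.

Saturation; I_D = 1.02 mA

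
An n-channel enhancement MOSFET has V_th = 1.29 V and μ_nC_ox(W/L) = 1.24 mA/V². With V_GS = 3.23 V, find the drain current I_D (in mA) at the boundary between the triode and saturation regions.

At the boundary V_DS = V_ov = V_GS − V_th = 3.23 − 1.29 = 1.94 V.
I_D = ½ k_n V_ov² = 0.5 × 1.24 × 1.94² = 2.33 mA.

I_D = 2.33 mA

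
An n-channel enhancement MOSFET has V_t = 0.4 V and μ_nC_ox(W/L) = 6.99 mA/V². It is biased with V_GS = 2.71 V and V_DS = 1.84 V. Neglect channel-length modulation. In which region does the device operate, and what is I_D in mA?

V_ov = V_GS − V_t = 2.71 − 0.4 = 2.31 V.
Since V_DS = 1.84 V < V_ov = 2.31 V, the device is in the triode region.
I_D = k_n [V_ov · V_DS − ½ V_DS²] = 6.99 × [2.31 × 1.84 − 0.5 × 1.84²] = 17.9 mA.

Triode; I_D = 17.9 mA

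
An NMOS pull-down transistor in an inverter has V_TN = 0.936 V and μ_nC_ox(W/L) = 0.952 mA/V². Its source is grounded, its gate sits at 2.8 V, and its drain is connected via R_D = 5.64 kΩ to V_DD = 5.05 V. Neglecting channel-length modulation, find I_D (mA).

V_GS = V_G = 2.8 V, so V_ov = 2.8 − 0.936 = 1.86 V.
Assume saturation: I_D = ½ k_n V_ov² = 0.5 × 0.952 × 1.86² = 1.65 mA, giving V_DS = V_DD − I_D R_D = 5.05 − 1.65 × 5.64 = -4.28 V.
But -4.28 V < V_ov = 1.86 V, so the device is actually in triode.
In triode I_D = k_n[V_ov V_DS − ½ V_DS²] and I_D = (V_DD − V_DS)/R_D. Equating: 2.68 V_DS² − 11.01 V_DS + 5.05 = 0, giving V_DS = 0.526 V (the root below V_ov).
I_D = (5.05 − 0.526) / 5.64 = 0.802 mA.

I_D = 0.802 mA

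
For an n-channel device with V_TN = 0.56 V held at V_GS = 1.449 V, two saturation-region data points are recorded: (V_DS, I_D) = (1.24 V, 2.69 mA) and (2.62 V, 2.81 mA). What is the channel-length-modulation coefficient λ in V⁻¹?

λ = 0.0337 V⁻¹

With V_GS fixed, I_D ∝ (1 + λ V_DS) in saturation, so I_D2/I_D1 = (1 + λ V_DS2)/(1 + λ V_DS1).
2.81/2.69 = 1.045 = (1 + 2.62 λ)/(1 + 1.24 λ).
Solving: λ (I_D1 V_DS2 − I_D2 V_DS1) = I_D2 − I_D1, so λ = (2.81 − 2.69) / (2.69 × 2.62 − 2.81 × 1.24) = 0.12 / 3.56 = 0.0337 V⁻¹.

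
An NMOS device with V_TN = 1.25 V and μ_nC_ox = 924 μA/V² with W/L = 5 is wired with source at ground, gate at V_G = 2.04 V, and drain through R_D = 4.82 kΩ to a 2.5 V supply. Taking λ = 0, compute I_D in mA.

I_D = 0.488 mA

V_GS = V_G = 2.04 V, so V_ov = 2.04 − 1.25 = 0.79 V.
k_n = μ_nC_ox · (W/L) = 4.62 mA/V².
Assume saturation: I_D = ½ k_n V_ov² = 0.5 × 4.62 × 0.79² = 1.44 mA, giving V_DS = V_DD − I_D R_D = 2.5 − 1.44 × 4.82 = -4.45 V.
But -4.45 V < V_ov = 0.79 V, so the device is actually in triode.
In triode I_D = k_n[V_ov V_DS − ½ V_DS²] and I_D = (V_DD − V_DS)/R_D. Equating: 11.1 V_DS² − 18.59 V_DS + 2.5 = 0, giving V_DS = 0.147 V (the root below V_ov).
I_D = (2.5 − 0.147) / 4.82 = 0.488 mA.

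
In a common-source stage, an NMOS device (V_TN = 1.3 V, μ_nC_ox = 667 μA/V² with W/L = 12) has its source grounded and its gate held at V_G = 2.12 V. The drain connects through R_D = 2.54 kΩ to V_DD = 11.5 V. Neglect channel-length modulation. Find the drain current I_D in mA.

V_GS = V_G = 2.12 V, so V_ov = 2.12 − 1.3 = 0.82 V.
k_n = μ_nC_ox · (W/L) = 8.004 mA/V².
Assume saturation: I_D = ½ k_n V_ov² = 0.5 × 8.004 × 0.82² = 2.69 mA, giving V_DS = V_DD − I_D R_D = 11.5 − 2.69 × 2.54 = 4.67 V.
V_DS = 4.67 V ≥ V_ov = 0.82 V, confirming saturation.

I_D = 2.69 mA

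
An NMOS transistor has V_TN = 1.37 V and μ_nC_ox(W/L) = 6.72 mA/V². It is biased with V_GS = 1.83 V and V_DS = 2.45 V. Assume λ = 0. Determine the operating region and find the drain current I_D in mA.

Saturation; I_D = 0.711 mA

V_ov = V_GS − V_TN = 1.83 − 1.37 = 0.46 V.
Since V_DS = 2.45 V ≥ V_ov = 0.46 V, the device is in saturation.
I_D = ½ k_n V_ov² = 0.5 × 6.72 × 0.46² = 0.711 mA.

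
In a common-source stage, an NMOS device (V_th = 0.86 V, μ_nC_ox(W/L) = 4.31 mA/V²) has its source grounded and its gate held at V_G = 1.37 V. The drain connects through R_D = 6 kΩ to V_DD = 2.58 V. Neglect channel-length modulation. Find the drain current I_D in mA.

V_GS = V_G = 1.37 V, so V_ov = 1.37 − 0.86 = 0.51 V.
Assume saturation: I_D = ½ k_n V_ov² = 0.5 × 4.31 × 0.51² = 0.561 mA, giving V_DS = V_DD − I_D R_D = 2.58 − 0.561 × 6 = -0.783 V.
But -0.783 V < V_ov = 0.51 V, so the device is actually in triode.
In triode I_D = k_n[V_ov V_DS − ½ V_DS²] and I_D = (V_DD − V_DS)/R_D. Equating: 12.9 V_DS² − 14.19 V_DS + 2.58 = 0, giving V_DS = 0.23 V (the root below V_ov).
I_D = (2.58 − 0.23) / 6 = 0.392 mA.

I_D = 0.392 mA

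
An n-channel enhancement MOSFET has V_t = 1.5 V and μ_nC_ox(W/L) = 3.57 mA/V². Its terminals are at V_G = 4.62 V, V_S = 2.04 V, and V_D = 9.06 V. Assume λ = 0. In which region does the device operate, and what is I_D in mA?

V_GS = V_G − V_S = 4.62 − 2.04 = 2.58 V; V_DS = V_D − V_S = 9.06 − 2.04 = 7.02 V.
V_ov = V_GS − V_t = 2.58 − 1.5 = 1.08 V.
Since V_DS = 7.02 V ≥ V_ov = 1.08 V, the device is in saturation.
I_D = ½ k_n V_ov² = 0.5 × 3.57 × 1.08² = 2.08 mA.

Saturation; I_D = 2.08 mA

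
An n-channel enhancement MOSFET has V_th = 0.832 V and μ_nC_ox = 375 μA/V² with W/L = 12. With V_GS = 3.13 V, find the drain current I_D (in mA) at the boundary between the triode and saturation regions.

At the boundary V_DS = V_ov = V_GS − V_th = 3.13 − 0.832 = 2.3 V.
k_n = μ_nC_ox · (W/L) = 4.5 mA/V².
I_D = ½ k_n V_ov² = 0.5 × 4.5 × 2.3² = 11.9 mA.

I_D = 11.9 mA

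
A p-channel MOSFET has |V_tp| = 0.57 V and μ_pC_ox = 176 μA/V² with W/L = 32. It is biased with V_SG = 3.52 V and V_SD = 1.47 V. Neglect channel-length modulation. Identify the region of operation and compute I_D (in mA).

Triode; I_D = 18.3 mA

k_p = μ_pC_ox · (W/L) = 5.632 mA/V².
V_ov = V_SG − |V_tp| = 3.52 − 0.57 = 2.95 V.
Since V_SD = 1.47 V < V_ov = 2.95 V, the device is in the triode region.
I_D = k_p [V_ov · V_SD − ½ V_SD²] = 5.632 × [2.95 × 1.47 − 0.5 × 1.47²] = 18.3 mA.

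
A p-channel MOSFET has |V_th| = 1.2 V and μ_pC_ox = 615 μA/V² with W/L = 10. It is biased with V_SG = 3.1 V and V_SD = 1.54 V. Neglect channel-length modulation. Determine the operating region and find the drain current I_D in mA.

Triode; I_D = 10.7 mA

k_p = μ_pC_ox · (W/L) = 6.15 mA/V².
V_ov = V_SG − |V_th| = 3.1 − 1.2 = 1.9 V.
Since V_SD = 1.54 V < V_ov = 1.9 V, the device is in the triode region.
I_D = k_p [V_ov · V_SD − ½ V_SD²] = 6.15 × [1.9 × 1.54 − 0.5 × 1.54²] = 10.7 mA.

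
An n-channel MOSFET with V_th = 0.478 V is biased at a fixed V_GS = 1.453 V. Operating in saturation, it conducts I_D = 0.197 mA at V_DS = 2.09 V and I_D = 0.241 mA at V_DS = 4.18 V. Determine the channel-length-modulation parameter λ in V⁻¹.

λ = 0.138 V⁻¹

With V_GS fixed, I_D ∝ (1 + λ V_DS) in saturation, so I_D2/I_D1 = (1 + λ V_DS2)/(1 + λ V_DS1).
0.241/0.197 = 1.223 = (1 + 4.18 λ)/(1 + 2.09 λ).
Solving: λ (I_D1 V_DS2 − I_D2 V_DS1) = I_D2 − I_D1, so λ = (0.241 − 0.197) / (0.197 × 4.18 − 0.241 × 2.09) = 0.044 / 0.32 = 0.138 V⁻¹.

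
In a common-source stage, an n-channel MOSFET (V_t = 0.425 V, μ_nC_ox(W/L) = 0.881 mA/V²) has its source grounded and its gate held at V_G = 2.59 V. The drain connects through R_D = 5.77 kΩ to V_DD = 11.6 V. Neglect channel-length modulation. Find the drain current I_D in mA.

V_GS = V_G = 2.59 V, so V_ov = 2.59 − 0.425 = 2.17 V.
Assume saturation: I_D = ½ k_n V_ov² = 0.5 × 0.881 × 2.17² = 2.06 mA, giving V_DS = V_DD − I_D R_D = 11.6 − 2.06 × 5.77 = -0.313 V.
But -0.313 V < V_ov = 2.17 V, so the device is actually in triode.
In triode I_D = k_n[V_ov V_DS − ½ V_DS²] and I_D = (V_DD − V_DS)/R_D. Equating: 2.54 V_DS² − 12.01 V_DS + 11.6 = 0, giving V_DS = 1.35 V (the root below V_ov).
I_D = (11.6 − 1.35) / 5.77 = 1.78 mA.

I_D = 1.78 mA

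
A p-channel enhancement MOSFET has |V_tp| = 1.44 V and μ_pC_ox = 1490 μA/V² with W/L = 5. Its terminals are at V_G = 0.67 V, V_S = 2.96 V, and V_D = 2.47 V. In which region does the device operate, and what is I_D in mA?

V_SG = V_S − V_G = 2.96 − 0.67 = 2.29 V; V_SD = V_S − V_D = 2.96 − 2.47 = 0.49 V.
k_p = μ_pC_ox · (W/L) = 7.45 mA/V².
V_ov = V_SG − |V_tp| = 2.29 − 1.44 = 0.85 V.
Since V_SD = 0.49 V < V_ov = 0.85 V, the device is in the triode region.
I_D = k_p [V_ov · V_SD − ½ V_SD²] = 7.45 × [0.85 × 0.49 − 0.5 × 0.49²] = 2.21 mA.

Triode; I_D = 2.21 mA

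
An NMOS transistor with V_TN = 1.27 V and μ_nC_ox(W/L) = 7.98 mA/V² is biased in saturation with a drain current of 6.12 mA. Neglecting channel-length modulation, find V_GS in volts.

V_GS = 2.51 V

In saturation I_D = ½ k_n (V_GS − V_TN)², so V_GS − V_TN = √(2 I_D / k_n) = √(2 × 6.12 / 7.98) = 1.24 V.
V_GS = 1.27 + 1.24 = 2.51 V.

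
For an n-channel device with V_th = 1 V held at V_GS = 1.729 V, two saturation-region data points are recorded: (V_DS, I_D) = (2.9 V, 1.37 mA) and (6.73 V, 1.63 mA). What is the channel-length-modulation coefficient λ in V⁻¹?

λ = 0.0579 V⁻¹

With V_GS fixed, I_D ∝ (1 + λ V_DS) in saturation, so I_D2/I_D1 = (1 + λ V_DS2)/(1 + λ V_DS1).
1.63/1.37 = 1.19 = (1 + 6.73 λ)/(1 + 2.9 λ).
Solving: λ (I_D1 V_DS2 − I_D2 V_DS1) = I_D2 − I_D1, so λ = (1.63 − 1.37) / (1.37 × 6.73 − 1.63 × 2.9) = 0.26 / 4.49 = 0.0579 V⁻¹.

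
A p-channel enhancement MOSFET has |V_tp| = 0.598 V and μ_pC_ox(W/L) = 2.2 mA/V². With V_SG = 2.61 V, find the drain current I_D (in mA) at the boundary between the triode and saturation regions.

I_D = 4.45 mA

At the boundary V_SD = V_ov = V_SG − |V_tp| = 2.61 − 0.598 = 2.01 V.
I_D = ½ k_p V_ov² = 0.5 × 2.2 × 2.01² = 4.45 mA.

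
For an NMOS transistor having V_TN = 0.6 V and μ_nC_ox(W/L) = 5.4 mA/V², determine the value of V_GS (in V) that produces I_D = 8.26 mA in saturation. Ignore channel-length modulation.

V_GS = 2.35 V

In saturation I_D = ½ k_n (V_GS − V_TN)², so V_GS − V_TN = √(2 I_D / k_n) = √(2 × 8.26 / 5.4) = 1.75 V.
V_GS = 0.6 + 1.75 = 2.35 V.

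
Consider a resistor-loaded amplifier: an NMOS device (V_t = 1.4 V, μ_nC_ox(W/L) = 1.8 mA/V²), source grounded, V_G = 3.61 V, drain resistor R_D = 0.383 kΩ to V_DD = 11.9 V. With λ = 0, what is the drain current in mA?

I_D = 4.40 mA

V_GS = V_G = 3.61 V, so V_ov = 3.61 − 1.4 = 2.21 V.
Assume saturation: I_D = ½ k_n V_ov² = 0.5 × 1.8 × 2.21² = 4.4 mA, giving V_DS = V_DD − I_D R_D = 11.9 − 4.4 × 0.383 = 10.2 V.
V_DS = 10.2 V ≥ V_ov = 2.21 V, confirming saturation.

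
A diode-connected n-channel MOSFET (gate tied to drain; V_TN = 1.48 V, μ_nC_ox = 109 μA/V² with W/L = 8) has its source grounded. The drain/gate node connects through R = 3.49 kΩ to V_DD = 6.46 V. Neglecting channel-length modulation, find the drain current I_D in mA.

I_D = 0.994 mA

With gate tied to drain, V_GS = V_DS ≥ V_GS − V_TN, so the device is in saturation.
k_n = μ_nC_ox · (W/L) = 0.872 mA/V².
KCL at the drain: ½ k_n (V_GS − V_TN)² = (V_DD − V_GS)/R.
Let x = V_GS − 1.48. Then 1.52 x² + x − 4.98 = 0, giving x = 1.51 V (positive root), so V_GS = 2.99 V.
I_D = (V_DD − V_GS)/R = (6.46 − 2.99) / 3.49 = 0.994 mA.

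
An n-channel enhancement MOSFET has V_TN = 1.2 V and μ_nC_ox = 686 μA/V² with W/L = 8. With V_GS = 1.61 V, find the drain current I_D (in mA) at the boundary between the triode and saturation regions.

I_D = 0.461 mA

At the boundary V_DS = V_ov = V_GS − V_TN = 1.61 − 1.2 = 0.41 V.
k_n = μ_nC_ox · (W/L) = 5.488 mA/V².
I_D = ½ k_n V_ov² = 0.5 × 5.488 × 0.41² = 0.461 mA.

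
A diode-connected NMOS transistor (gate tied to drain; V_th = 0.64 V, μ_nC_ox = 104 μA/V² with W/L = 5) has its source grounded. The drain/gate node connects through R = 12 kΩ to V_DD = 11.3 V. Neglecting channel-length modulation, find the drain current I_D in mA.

I_D = 0.747 mA

With gate tied to drain, V_GS = V_DS ≥ V_GS − V_th, so the device is in saturation.
k_n = μ_nC_ox · (W/L) = 0.52 mA/V².
KCL at the drain: ½ k_n (V_GS − V_th)² = (V_DD − V_GS)/R.
Let x = V_GS − 0.64. Then 3.12 x² + x − 10.66 = 0, giving x = 1.7 V (positive root), so V_GS = 2.34 V.
I_D = (V_DD − V_GS)/R = (11.3 − 2.34) / 12 = 0.747 mA.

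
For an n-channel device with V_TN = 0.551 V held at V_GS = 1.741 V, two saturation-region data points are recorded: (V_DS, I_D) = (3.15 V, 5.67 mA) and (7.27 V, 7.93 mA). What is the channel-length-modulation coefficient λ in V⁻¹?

λ = 0.139 V⁻¹

With V_GS fixed, I_D ∝ (1 + λ V_DS) in saturation, so I_D2/I_D1 = (1 + λ V_DS2)/(1 + λ V_DS1).
7.93/5.67 = 1.399 = (1 + 7.27 λ)/(1 + 3.15 λ).
Solving: λ (I_D1 V_DS2 − I_D2 V_DS1) = I_D2 − I_D1, so λ = (7.93 − 5.67) / (5.67 × 7.27 − 7.93 × 3.15) = 2.26 / 16.2 = 0.139 V⁻¹.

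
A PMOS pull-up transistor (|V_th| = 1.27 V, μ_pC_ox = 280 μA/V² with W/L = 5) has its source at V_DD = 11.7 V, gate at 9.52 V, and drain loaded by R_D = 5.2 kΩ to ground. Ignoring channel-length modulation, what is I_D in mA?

V_SG = V_DD − V_G = 11.7 − 9.52 = 2.18 V, so V_ov = 2.18 − 1.27 = 0.91 V.
k_p = μ_pC_ox · (W/L) = 1.4 mA/V².
Assume saturation: I_D = ½ k_p V_ov² = 0.5 × 1.4 × 0.91² = 0.58 mA, giving V_SD = V_DD − I_D R_D = 11.7 − 0.58 × 5.2 = 8.69 V.
V_SD = 8.69 V ≥ V_ov = 0.91 V, confirming saturation.

I_D = 0.580 mA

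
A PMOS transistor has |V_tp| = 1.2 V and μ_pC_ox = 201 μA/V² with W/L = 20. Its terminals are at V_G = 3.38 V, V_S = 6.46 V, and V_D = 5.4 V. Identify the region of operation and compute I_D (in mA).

V_SG = V_S − V_G = 6.46 − 3.38 = 3.08 V; V_SD = V_S − V_D = 6.46 − 5.4 = 1.06 V.
k_p = μ_pC_ox · (W/L) = 4.02 mA/V².
V_ov = V_SG − |V_tp| = 3.08 − 1.2 = 1.88 V.
Since V_SD = 1.06 V < V_ov = 1.88 V, the device is in the triode region.
I_D = k_p [V_ov · V_SD − ½ V_SD²] = 4.02 × [1.88 × 1.06 − 0.5 × 1.06²] = 5.75 mA.

Triode; I_D = 5.75 mA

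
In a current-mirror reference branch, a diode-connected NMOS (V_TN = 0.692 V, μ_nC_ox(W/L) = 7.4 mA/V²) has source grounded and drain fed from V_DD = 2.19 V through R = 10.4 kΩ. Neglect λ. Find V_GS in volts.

V_GS = 0.877 V

With gate tied to drain, V_GS = V_DS ≥ V_GS − V_TN, so the device is in saturation.
KCL at the drain: ½ k_n (V_GS − V_TN)² = (V_DD − V_GS)/R.
Let x = V_GS − 0.692. Then 38.5 x² + x − 1.498 = 0, giving x = 0.185 V (positive root), so V_GS = 0.877 V.
I_D = (V_DD − V_GS)/R = (2.19 − 0.877) / 10.4 = 0.126 mA.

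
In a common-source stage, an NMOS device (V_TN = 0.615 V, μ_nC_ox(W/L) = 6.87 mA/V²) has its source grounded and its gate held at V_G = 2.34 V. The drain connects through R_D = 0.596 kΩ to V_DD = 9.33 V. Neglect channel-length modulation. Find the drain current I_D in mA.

V_GS = V_G = 2.34 V, so V_ov = 2.34 − 0.615 = 1.72 V.
Assume saturation: I_D = ½ k_n V_ov² = 0.5 × 6.87 × 1.72² = 10.2 mA, giving V_DS = V_DD − I_D R_D = 9.33 − 10.2 × 0.596 = 3.24 V.
V_DS = 3.24 V ≥ V_ov = 1.72 V, confirming saturation.

I_D = 10.2 mA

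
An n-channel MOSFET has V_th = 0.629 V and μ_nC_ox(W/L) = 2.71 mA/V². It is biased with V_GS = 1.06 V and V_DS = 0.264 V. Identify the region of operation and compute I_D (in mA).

V_ov = V_GS − V_th = 1.06 − 0.629 = 0.431 V.
Since V_DS = 0.264 V < V_ov = 0.431 V, the device is in the triode region.
I_D = k_n [V_ov · V_DS − ½ V_DS²] = 2.71 × [0.431 × 0.264 − 0.5 × 0.264²] = 0.214 mA.

Triode; I_D = 0.214 mA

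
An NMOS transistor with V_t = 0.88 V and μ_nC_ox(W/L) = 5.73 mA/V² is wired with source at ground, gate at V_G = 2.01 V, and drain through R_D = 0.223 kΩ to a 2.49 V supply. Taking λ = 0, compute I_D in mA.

I_D = 3.66 mA

V_GS = V_G = 2.01 V, so V_ov = 2.01 − 0.88 = 1.13 V.
Assume saturation: I_D = ½ k_n V_ov² = 0.5 × 5.73 × 1.13² = 3.66 mA, giving V_DS = V_DD − I_D R_D = 2.49 − 3.66 × 0.223 = 1.67 V.
V_DS = 1.67 V ≥ V_ov = 1.13 V, confirming saturation.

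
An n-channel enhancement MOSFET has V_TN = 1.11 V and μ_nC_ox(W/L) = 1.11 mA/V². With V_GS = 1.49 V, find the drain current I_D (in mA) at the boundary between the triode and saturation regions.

I_D = 0.0801 mA

At the boundary V_DS = V_ov = V_GS − V_TN = 1.49 − 1.11 = 0.38 V.
I_D = ½ k_n V_ov² = 0.5 × 1.11 × 0.38² = 0.0801 mA.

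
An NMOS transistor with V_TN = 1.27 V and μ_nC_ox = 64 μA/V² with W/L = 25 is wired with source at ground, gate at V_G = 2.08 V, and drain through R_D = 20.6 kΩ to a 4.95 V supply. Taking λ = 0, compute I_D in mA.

I_D = 0.230 mA

V_GS = V_G = 2.08 V, so V_ov = 2.08 − 1.27 = 0.81 V.
k_n = μ_nC_ox · (W/L) = 1.6 mA/V².
Assume saturation: I_D = ½ k_n V_ov² = 0.5 × 1.6 × 0.81² = 0.525 mA, giving V_DS = V_DD − I_D R_D = 4.95 − 0.525 × 20.6 = -5.86 V.
But -5.86 V < V_ov = 0.81 V, so the device is actually in triode.
In triode I_D = k_n[V_ov V_DS − ½ V_DS²] and I_D = (V_DD − V_DS)/R_D. Equating: 16.5 V_DS² − 27.7 V_DS + 4.95 = 0, giving V_DS = 0.203 V (the root below V_ov).
I_D = (4.95 − 0.203) / 20.6 = 0.23 mA.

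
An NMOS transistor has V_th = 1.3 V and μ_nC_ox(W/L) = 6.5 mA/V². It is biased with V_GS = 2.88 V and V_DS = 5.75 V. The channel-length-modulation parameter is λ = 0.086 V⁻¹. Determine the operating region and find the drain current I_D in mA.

Saturation; I_D = 12.1 mA

V_ov = V_GS − V_th = 2.88 − 1.3 = 1.58 V.
Since V_DS = 5.75 V ≥ V_ov = 1.58 V, the device is in saturation.
I_D = ½ k_n V_ov² (1 + λ V_DS) = 0.5 × 6.5 × 1.58² × (1 + 0.086 × 5.75) = 12.1 mA.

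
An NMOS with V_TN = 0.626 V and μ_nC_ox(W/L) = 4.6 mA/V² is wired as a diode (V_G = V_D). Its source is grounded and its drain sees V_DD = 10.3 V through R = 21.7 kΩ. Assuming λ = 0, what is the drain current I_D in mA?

I_D = 0.426 mA

With gate tied to drain, V_GS = V_DS ≥ V_GS − V_TN, so the device is in saturation.
KCL at the drain: ½ k_n (V_GS − V_TN)² = (V_DD − V_GS)/R.
Let x = V_GS − 0.626. Then 49.9 x² + x − 9.674 = 0, giving x = 0.43 V (positive root), so V_GS = 1.06 V.
I_D = (V_DD − V_GS)/R = (10.3 − 1.06) / 21.7 = 0.426 mA.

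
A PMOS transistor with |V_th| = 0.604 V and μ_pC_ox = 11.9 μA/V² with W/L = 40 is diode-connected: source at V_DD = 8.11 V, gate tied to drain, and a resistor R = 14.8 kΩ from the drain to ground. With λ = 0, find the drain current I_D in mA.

With gate tied to drain, V_SG = V_SD ≥ V_SG − |V_th|, so the device is in saturation.
k_p = μ_pC_ox · (W/L) = 0.476 mA/V².
KCL at the drain: ½ k_p (V_SG − |V_th|)² = (V_DD − V_SG)/R.
Let x = V_SG − 0.604. Then 3.52 x² + x − 7.506 = 0, giving x = 1.32 V (positive root), so V_SG = 1.93 V.
I_D = (V_DD − V_SG)/R = (8.11 − 1.93) / 14.8 = 0.418 mA.

I_D = 0.418 mA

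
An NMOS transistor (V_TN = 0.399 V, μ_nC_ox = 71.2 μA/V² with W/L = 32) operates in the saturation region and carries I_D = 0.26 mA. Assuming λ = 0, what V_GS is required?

k_n = μ_nC_ox · (W/L) = 2.278 mA/V².
In saturation I_D = ½ k_n (V_GS − V_TN)², so V_GS − V_TN = √(2 I_D / k_n) = √(2 × 0.26 / 2.278) = 0.478 V.
V_GS = 0.399 + 0.478 = 0.877 V.

V_GS = 0.877 V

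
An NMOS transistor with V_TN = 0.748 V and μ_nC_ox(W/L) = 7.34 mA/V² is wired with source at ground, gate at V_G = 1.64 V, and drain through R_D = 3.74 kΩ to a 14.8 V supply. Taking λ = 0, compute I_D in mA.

V_GS = V_G = 1.64 V, so V_ov = 1.64 − 0.748 = 0.892 V.
Assume saturation: I_D = ½ k_n V_ov² = 0.5 × 7.34 × 0.892² = 2.92 mA, giving V_DS = V_DD − I_D R_D = 14.8 − 2.92 × 3.74 = 3.88 V.
V_DS = 3.88 V ≥ V_ov = 0.892 V, confirming saturation.

I_D = 2.92 mA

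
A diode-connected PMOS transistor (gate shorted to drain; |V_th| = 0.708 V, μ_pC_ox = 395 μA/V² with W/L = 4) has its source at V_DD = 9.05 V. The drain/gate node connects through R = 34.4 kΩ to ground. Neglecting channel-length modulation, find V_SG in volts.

V_SG = 1.24 V

With gate tied to drain, V_SG = V_SD ≥ V_SG − |V_th|, so the device is in saturation.
k_p = μ_pC_ox · (W/L) = 1.58 mA/V².
KCL at the drain: ½ k_p (V_SG − |V_th|)² = (V_DD − V_SG)/R.
Let x = V_SG − 0.708. Then 27.2 x² + x − 8.342 = 0, giving x = 0.536 V (positive root), so V_SG = 1.24 V.
I_D = (V_DD − V_SG)/R = (9.05 − 1.24) / 34.4 = 0.227 mA.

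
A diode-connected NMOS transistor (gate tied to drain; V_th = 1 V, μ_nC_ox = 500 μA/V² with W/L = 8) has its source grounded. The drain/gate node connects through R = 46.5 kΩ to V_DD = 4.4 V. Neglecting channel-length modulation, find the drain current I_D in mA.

With gate tied to drain, V_GS = V_DS ≥ V_GS − V_th, so the device is in saturation.
k_n = μ_nC_ox · (W/L) = 4 mA/V².
KCL at the drain: ½ k_n (V_GS − V_th)² = (V_DD − V_GS)/R.
Let x = V_GS − 1. Then 93 x² + x − 3.4 = 0, giving x = 0.186 V (positive root), so V_GS = 1.19 V.
I_D = (V_DD − V_GS)/R = (4.4 − 1.19) / 46.5 = 0.0691 mA.

I_D = 0.0691 mA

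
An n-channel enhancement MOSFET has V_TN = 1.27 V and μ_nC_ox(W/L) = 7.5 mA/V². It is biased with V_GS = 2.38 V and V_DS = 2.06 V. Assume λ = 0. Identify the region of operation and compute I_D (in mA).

Saturation; I_D = 4.62 mA

V_ov = V_GS − V_TN = 2.38 − 1.27 = 1.11 V.
Since V_DS = 2.06 V ≥ V_ov = 1.11 V, the device is in saturation.
I_D = ½ k_n V_ov² = 0.5 × 7.5 × 1.11² = 4.62 mA.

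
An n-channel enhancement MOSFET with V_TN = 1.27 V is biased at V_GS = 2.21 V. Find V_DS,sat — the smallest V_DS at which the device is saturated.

V_DS,sat = 0.940 V

The boundary between triode and saturation is V_DS = V_GS − V_TN = V_ov.
V_ov = 2.21 − 1.27 = 0.94 V.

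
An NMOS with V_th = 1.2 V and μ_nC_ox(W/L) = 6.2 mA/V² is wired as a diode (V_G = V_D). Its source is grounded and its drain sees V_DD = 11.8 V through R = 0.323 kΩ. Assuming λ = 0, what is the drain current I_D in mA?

I_D = 24.2 mA

With gate tied to drain, V_GS = V_DS ≥ V_GS − V_th, so the device is in saturation.
KCL at the drain: ½ k_n (V_GS − V_th)² = (V_DD − V_GS)/R.
Let x = V_GS − 1.2. Then 1 x² + x − 10.6 = 0, giving x = 2.79 V (positive root), so V_GS = 3.99 V.
I_D = (V_DD − V_GS)/R = (11.8 − 3.99) / 0.323 = 24.2 mA.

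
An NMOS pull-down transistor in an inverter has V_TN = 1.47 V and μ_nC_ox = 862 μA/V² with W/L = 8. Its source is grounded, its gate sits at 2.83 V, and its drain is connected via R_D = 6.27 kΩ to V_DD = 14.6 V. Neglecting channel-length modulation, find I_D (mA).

I_D = 2.29 mA

V_GS = V_G = 2.83 V, so V_ov = 2.83 − 1.47 = 1.36 V.
k_n = μ_nC_ox · (W/L) = 6.896 mA/V².
Assume saturation: I_D = ½ k_n V_ov² = 0.5 × 6.896 × 1.36² = 6.38 mA, giving V_DS = V_DD − I_D R_D = 14.6 − 6.38 × 6.27 = -25.4 V.
But -25.4 V < V_ov = 1.36 V, so the device is actually in triode.
In triode I_D = k_n[V_ov V_DS − ½ V_DS²] and I_D = (V_DD − V_DS)/R_D. Equating: 21.6 V_DS² − 59.8 V_DS + 14.6 = 0, giving V_DS = 0.271 V (the root below V_ov).
I_D = (14.6 − 0.271) / 6.27 = 2.29 mA.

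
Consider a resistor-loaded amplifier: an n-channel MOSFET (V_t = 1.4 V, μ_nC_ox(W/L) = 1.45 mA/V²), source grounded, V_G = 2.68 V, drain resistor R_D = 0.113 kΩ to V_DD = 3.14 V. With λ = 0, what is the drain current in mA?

V_GS = V_G = 2.68 V, so V_ov = 2.68 − 1.4 = 1.28 V.
Assume saturation: I_D = ½ k_n V_ov² = 0.5 × 1.45 × 1.28² = 1.19 mA, giving V_DS = V_DD − I_D R_D = 3.14 − 1.19 × 0.113 = 3.01 V.
V_DS = 3.01 V ≥ V_ov = 1.28 V, confirming saturation.

I_D = 1.19 mA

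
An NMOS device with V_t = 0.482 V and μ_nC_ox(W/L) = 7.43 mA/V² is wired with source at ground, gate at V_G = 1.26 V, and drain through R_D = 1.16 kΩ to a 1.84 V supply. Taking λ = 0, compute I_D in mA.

I_D = 1.34 mA

V_GS = V_G = 1.26 V, so V_ov = 1.26 − 0.482 = 0.778 V.
Assume saturation: I_D = ½ k_n V_ov² = 0.5 × 7.43 × 0.778² = 2.25 mA, giving V_DS = V_DD − I_D R_D = 1.84 − 2.25 × 1.16 = -0.768 V.
But -0.768 V < V_ov = 0.778 V, so the device is actually in triode.
In triode I_D = k_n[V_ov V_DS − ½ V_DS²] and I_D = (V_DD − V_DS)/R_D. Equating: 4.31 V_DS² − 7.705 V_DS + 1.84 = 0, giving V_DS = 0.284 V (the root below V_ov).
I_D = (1.84 − 0.284) / 1.16 = 1.34 mA.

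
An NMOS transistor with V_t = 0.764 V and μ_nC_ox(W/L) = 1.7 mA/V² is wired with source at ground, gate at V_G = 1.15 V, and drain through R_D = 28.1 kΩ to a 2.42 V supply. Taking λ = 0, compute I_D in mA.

V_GS = V_G = 1.15 V, so V_ov = 1.15 − 0.764 = 0.386 V.
Assume saturation: I_D = ½ k_n V_ov² = 0.5 × 1.7 × 0.386² = 0.127 mA, giving V_DS = V_DD − I_D R_D = 2.42 − 0.127 × 28.1 = -1.14 V.
But -1.14 V < V_ov = 0.386 V, so the device is actually in triode.
In triode I_D = k_n[V_ov V_DS − ½ V_DS²] and I_D = (V_DD − V_DS)/R_D. Equating: 23.9 V_DS² − 19.44 V_DS + 2.42 = 0, giving V_DS = 0.153 V (the root below V_ov).
I_D = (2.42 − 0.153) / 28.1 = 0.0807 mA.

I_D = 0.0807 mA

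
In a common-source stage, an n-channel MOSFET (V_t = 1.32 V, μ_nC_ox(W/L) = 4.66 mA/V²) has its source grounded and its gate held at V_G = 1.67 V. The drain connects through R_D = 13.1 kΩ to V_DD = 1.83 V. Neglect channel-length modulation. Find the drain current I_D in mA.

I_D = 0.133 mA

V_GS = V_G = 1.67 V, so V_ov = 1.67 − 1.32 = 0.35 V.
Assume saturation: I_D = ½ k_n V_ov² = 0.5 × 4.66 × 0.35² = 0.285 mA, giving V_DS = V_DD − I_D R_D = 1.83 − 0.285 × 13.1 = -1.91 V.
But -1.91 V < V_ov = 0.35 V, so the device is actually in triode.
In triode I_D = k_n[V_ov V_DS − ½ V_DS²] and I_D = (V_DD − V_DS)/R_D. Equating: 30.5 V_DS² − 22.37 V_DS + 1.83 = 0, giving V_DS = 0.0938 V (the root below V_ov).
I_D = (1.83 − 0.0938) / 13.1 = 0.133 mA.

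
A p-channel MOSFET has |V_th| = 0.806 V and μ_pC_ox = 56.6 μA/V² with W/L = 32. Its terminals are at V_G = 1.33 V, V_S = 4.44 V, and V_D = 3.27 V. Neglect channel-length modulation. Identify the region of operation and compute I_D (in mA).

Triode; I_D = 3.64 mA

V_SG = V_S − V_G = 4.44 − 1.33 = 3.11 V; V_SD = V_S − V_D = 4.44 − 3.27 = 1.17 V.
k_p = μ_pC_ox · (W/L) = 1.811 mA/V².
V_ov = V_SG − |V_th| = 3.11 − 0.806 = 2.3 V.
Since V_SD = 1.17 V < V_ov = 2.3 V, the device is in the triode region.
I_D = k_p [V_ov · V_SD − ½ V_SD²] = 1.811 × [2.3 × 1.17 − 0.5 × 1.17²] = 3.64 mA.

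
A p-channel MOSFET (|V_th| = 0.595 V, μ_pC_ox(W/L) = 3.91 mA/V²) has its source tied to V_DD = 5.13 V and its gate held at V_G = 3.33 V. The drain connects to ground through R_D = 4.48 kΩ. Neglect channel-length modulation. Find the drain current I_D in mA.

V_SG = V_DD − V_G = 5.13 − 3.33 = 1.8 V, so V_ov = 1.8 − 0.595 = 1.2 V.
Assume saturation: I_D = ½ k_p V_ov² = 0.5 × 3.91 × 1.2² = 2.84 mA, giving V_SD = V_DD − I_D R_D = 5.13 − 2.84 × 4.48 = -7.59 V.
But -7.59 V < V_ov = 1.2 V, so the device is actually in triode.
In triode I_D = k_p[V_ov V_SD − ½ V_SD²] and I_D = (V_DD − V_SD)/R_D. Equating: 8.76 V_SD² − 22.11 V_SD + 5.13 = 0, giving V_SD = 0.259 V (the root below V_ov).
I_D = (5.13 − 0.259) / 4.48 = 1.09 mA.

I_D = 1.09 mA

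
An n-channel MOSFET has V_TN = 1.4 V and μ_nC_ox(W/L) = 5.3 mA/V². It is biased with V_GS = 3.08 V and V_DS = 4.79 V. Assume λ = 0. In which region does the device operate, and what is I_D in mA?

Saturation; I_D = 7.48 mA

V_ov = V_GS − V_TN = 3.08 − 1.4 = 1.68 V.
Since V_DS = 4.79 V ≥ V_ov = 1.68 V, the device is in saturation.
I_D = ½ k_n V_ov² = 0.5 × 5.3 × 1.68² = 7.48 mA.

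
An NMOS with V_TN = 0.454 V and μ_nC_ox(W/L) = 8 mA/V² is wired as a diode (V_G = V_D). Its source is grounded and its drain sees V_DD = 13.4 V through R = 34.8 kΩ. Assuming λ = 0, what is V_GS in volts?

V_GS = 0.755 V

With gate tied to drain, V_GS = V_DS ≥ V_GS − V_TN, so the device is in saturation.
KCL at the drain: ½ k_n (V_GS − V_TN)² = (V_DD − V_GS)/R.
Let x = V_GS − 0.454. Then 139 x² + x − 12.95 = 0, giving x = 0.301 V (positive root), so V_GS = 0.755 V.
I_D = (V_DD − V_GS)/R = (13.4 − 0.755) / 34.8 = 0.363 mA.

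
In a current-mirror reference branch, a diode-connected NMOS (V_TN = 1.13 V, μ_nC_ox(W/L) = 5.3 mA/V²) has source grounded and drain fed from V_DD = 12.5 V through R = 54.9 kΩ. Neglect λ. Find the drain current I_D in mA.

I_D = 0.202 mA

With gate tied to drain, V_GS = V_DS ≥ V_GS − V_TN, so the device is in saturation.
KCL at the drain: ½ k_n (V_GS − V_TN)² = (V_DD − V_GS)/R.
Let x = V_GS − 1.13. Then 145 x² + x − 11.37 = 0, giving x = 0.276 V (positive root), so V_GS = 1.41 V.
I_D = (V_DD − V_GS)/R = (12.5 − 1.41) / 54.9 = 0.202 mA.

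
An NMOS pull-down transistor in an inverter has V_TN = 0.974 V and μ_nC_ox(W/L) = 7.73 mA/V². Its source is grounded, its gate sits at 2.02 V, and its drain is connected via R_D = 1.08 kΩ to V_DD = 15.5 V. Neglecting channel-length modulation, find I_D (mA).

I_D = 4.23 mA

V_GS = V_G = 2.02 V, so V_ov = 2.02 − 0.974 = 1.05 V.
Assume saturation: I_D = ½ k_n V_ov² = 0.5 × 7.73 × 1.05² = 4.23 mA, giving V_DS = V_DD − I_D R_D = 15.5 − 4.23 × 1.08 = 10.9 V.
V_DS = 10.9 V ≥ V_ov = 1.05 V, confirming saturation.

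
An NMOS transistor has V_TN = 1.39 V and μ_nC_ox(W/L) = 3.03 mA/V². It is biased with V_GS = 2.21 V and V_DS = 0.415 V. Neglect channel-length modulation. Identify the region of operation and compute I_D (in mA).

V_ov = V_GS − V_TN = 2.21 − 1.39 = 0.82 V.
Since V_DS = 0.415 V < V_ov = 0.82 V, the device is in the triode region.
I_D = k_n [V_ov · V_DS − ½ V_DS²] = 3.03 × [0.82 × 0.415 − 0.5 × 0.415²] = 0.77 mA.

Triode; I_D = 0.770 mA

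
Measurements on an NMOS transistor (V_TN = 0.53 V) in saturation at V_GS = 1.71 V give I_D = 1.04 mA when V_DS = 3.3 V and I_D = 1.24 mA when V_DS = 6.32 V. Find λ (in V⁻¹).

λ = 0.0806 V⁻¹

With V_GS fixed, I_D ∝ (1 + λ V_DS) in saturation, so I_D2/I_D1 = (1 + λ V_DS2)/(1 + λ V_DS1).
1.24/1.04 = 1.192 = (1 + 6.32 λ)/(1 + 3.3 λ).
Solving: λ (I_D1 V_DS2 − I_D2 V_DS1) = I_D2 − I_D1, so λ = (1.24 − 1.04) / (1.04 × 6.32 − 1.24 × 3.3) = 0.2 / 2.48 = 0.0806 V⁻¹.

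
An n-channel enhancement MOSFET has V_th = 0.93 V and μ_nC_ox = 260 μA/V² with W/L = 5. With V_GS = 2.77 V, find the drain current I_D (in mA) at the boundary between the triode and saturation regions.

I_D = 2.20 mA

At the boundary V_DS = V_ov = V_GS − V_th = 2.77 − 0.93 = 1.84 V.
k_n = μ_nC_ox · (W/L) = 1.3 mA/V².
I_D = ½ k_n V_ov² = 0.5 × 1.3 × 1.84² = 2.2 mA.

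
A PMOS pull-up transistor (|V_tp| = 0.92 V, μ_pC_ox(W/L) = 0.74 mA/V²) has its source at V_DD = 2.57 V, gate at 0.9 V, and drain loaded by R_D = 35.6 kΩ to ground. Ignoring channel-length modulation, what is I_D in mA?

V_SG = V_DD − V_G = 2.57 − 0.9 = 1.67 V, so V_ov = 1.67 − 0.92 = 0.75 V.
Assume saturation: I_D = ½ k_p V_ov² = 0.5 × 0.74 × 0.75² = 0.208 mA, giving V_SD = V_DD − I_D R_D = 2.57 − 0.208 × 35.6 = -4.84 V.
But -4.84 V < V_ov = 0.75 V, so the device is actually in triode.
In triode I_D = k_p[V_ov V_SD − ½ V_SD²] and I_D = (V_DD − V_SD)/R_D. Equating: 13.2 V_SD² − 20.76 V_SD + 2.57 = 0, giving V_SD = 0.135 V (the root below V_ov).
I_D = (2.57 − 0.135) / 35.6 = 0.0684 mA.

I_D = 0.0684 mA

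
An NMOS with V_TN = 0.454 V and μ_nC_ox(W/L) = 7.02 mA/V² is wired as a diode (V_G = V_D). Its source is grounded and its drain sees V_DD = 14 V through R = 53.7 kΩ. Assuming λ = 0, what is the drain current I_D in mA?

I_D = 0.247 mA

With gate tied to drain, V_GS = V_DS ≥ V_GS − V_TN, so the device is in saturation.
KCL at the drain: ½ k_n (V_GS − V_TN)² = (V_DD − V_GS)/R.
Let x = V_GS − 0.454. Then 188 x² + x − 13.55 = 0, giving x = 0.265 V (positive root), so V_GS = 0.719 V.
I_D = (V_DD − V_GS)/R = (14 − 0.719) / 53.7 = 0.247 mA.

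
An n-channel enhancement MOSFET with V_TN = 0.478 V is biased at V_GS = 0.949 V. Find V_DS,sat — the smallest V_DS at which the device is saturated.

The boundary between triode and saturation is V_DS = V_GS − V_TN = V_ov.
V_ov = 0.949 − 0.478 = 0.471 V.

V_DS,sat = 0.471 V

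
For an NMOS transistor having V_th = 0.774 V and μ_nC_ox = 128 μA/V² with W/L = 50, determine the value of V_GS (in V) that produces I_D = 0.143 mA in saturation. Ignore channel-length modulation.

k_n = μ_nC_ox · (W/L) = 6.4 mA/V².
In saturation I_D = ½ k_n (V_GS − V_th)², so V_GS − V_th = √(2 I_D / k_n) = √(2 × 0.143 / 6.4) = 0.211 V.
V_GS = 0.774 + 0.211 = 0.985 V.

V_GS = 0.985 V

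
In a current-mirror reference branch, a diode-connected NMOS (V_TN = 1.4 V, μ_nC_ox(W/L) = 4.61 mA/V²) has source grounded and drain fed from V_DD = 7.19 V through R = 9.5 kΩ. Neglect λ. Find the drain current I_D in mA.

I_D = 0.558 mA

With gate tied to drain, V_GS = V_DS ≥ V_GS − V_TN, so the device is in saturation.
KCL at the drain: ½ k_n (V_GS − V_TN)² = (V_DD − V_GS)/R.
Let x = V_GS − 1.4. Then 21.9 x² + x − 5.79 = 0, giving x = 0.492 V (positive root), so V_GS = 1.89 V.
I_D = (V_DD − V_GS)/R = (7.19 − 1.89) / 9.5 = 0.558 mA.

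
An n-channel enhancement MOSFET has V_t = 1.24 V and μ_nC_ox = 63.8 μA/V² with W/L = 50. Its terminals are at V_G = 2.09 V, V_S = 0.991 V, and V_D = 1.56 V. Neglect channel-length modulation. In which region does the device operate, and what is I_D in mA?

V_GS = V_G − V_S = 2.09 − 0.991 = 1.1 V; V_DS = V_D − V_S = 1.56 − 0.991 = 0.569 V.
V_GS = 1.1 V < V_t = 1.24 V, so the transistor is in cutoff.

Cutoff; I_D = 0 mA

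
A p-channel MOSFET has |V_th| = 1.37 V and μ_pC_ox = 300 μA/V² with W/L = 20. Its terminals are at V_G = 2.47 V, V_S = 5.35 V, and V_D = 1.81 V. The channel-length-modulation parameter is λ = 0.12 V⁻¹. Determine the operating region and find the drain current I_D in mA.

V_SG = V_S − V_G = 5.35 − 2.47 = 2.88 V; V_SD = V_S − V_D = 5.35 − 1.81 = 3.54 V.
k_p = μ_pC_ox · (W/L) = 6 mA/V².
V_ov = V_SG − |V_th| = 2.88 − 1.37 = 1.51 V.
Since V_SD = 3.54 V ≥ V_ov = 1.51 V, the device is in saturation.
I_D = ½ k_p V_ov² (1 + λ V_SD) = 0.5 × 6 × 1.51² × (1 + 0.12 × 3.54) = 9.75 mA.

Saturation; I_D = 9.75 mA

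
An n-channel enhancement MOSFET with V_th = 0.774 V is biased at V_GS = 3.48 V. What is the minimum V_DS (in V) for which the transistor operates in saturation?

The boundary between triode and saturation is V_DS = V_GS − V_th = V_ov.
V_ov = 3.48 − 0.774 = 2.71 V.

V_DS,sat = 2.71 V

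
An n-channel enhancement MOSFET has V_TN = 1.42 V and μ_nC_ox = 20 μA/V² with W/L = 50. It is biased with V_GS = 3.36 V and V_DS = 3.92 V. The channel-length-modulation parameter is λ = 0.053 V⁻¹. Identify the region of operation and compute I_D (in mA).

Saturation; I_D = 2.27 mA

k_n = μ_nC_ox · (W/L) = 1 mA/V².
V_ov = V_GS − V_TN = 3.36 − 1.42 = 1.94 V.
Since V_DS = 3.92 V ≥ V_ov = 1.94 V, the device is in saturation.
I_D = ½ k_n V_ov² (1 + λ V_DS) = 0.5 × 1 × 1.94² × (1 + 0.053 × 3.92) = 2.27 mA.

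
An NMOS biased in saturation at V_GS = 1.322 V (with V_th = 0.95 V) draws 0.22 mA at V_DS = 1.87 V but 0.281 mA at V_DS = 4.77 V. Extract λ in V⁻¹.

λ = 0.116 V⁻¹

With V_GS fixed, I_D ∝ (1 + λ V_DS) in saturation, so I_D2/I_D1 = (1 + λ V_DS2)/(1 + λ V_DS1).
0.281/0.22 = 1.277 = (1 + 4.77 λ)/(1 + 1.87 λ).
Solving: λ (I_D1 V_DS2 − I_D2 V_DS1) = I_D2 − I_D1, so λ = (0.281 − 0.22) / (0.22 × 4.77 − 0.281 × 1.87) = 0.061 / 0.524 = 0.116 V⁻¹.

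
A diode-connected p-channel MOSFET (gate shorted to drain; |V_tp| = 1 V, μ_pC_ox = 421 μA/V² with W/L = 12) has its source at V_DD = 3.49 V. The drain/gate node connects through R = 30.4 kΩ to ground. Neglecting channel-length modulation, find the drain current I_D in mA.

I_D = 0.0762 mA

With gate tied to drain, V_SG = V_SD ≥ V_SG − |V_tp|, so the device is in saturation.
k_p = μ_pC_ox · (W/L) = 5.052 mA/V².
KCL at the drain: ½ k_p (V_SG − |V_tp|)² = (V_DD − V_SG)/R.
Let x = V_SG − 1. Then 76.8 x² + x − 2.49 = 0, giving x = 0.174 V (positive root), so V_SG = 1.17 V.
I_D = (V_DD − V_SG)/R = (3.49 − 1.17) / 30.4 = 0.0762 mA.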